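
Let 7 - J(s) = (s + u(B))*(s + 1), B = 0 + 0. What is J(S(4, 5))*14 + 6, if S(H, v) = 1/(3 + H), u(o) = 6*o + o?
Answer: 712/7 ≈ 101.71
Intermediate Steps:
B = 0
u(o) = 7*o
J(s) = 7 - s*(1 + s) (J(s) = 7 - (s + 7*0)*(s + 1) = 7 - (s + 0)*(1 + s) = 7 - s*(1 + s))
J(S(4, 5))*14 + 6 = (7 - 1/(3 + 4) - (1/(3 + 4))**2)*14 + 6 = (7 - 1/7 - (1/7)**2)*14 + 6 = (7 - 1*1/7 - (1/7)**2)*14 + 6 = (7 - 1/7 - 1*1/49)*14 + 6 = (7 - 1/7 - 1/49)*14 + 6 = (335/49)*14 + 6 = 670/7 + 6 = 712/7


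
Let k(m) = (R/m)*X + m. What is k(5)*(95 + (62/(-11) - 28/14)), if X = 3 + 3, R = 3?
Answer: 41323/55 ≈ 751.33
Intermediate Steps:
X = 6
k(m) = m + 18/m (k(m) = (3/m)*6 + m = 18/m + m = m + 18/m)
k(5)*(95 + (62/(-11) - 28/14)) = (5 + 18/5)*(95 + (62/(-11) - 28/14)) = (5 + 18*(⅕))*(95 + (62*(-1/11) - 28*1/14)) = (5 + 18/5)*(95 + (-62/11 - 2)) = 43*(95 - 84/11)/5 = (43/5)*(961/11) = 41323/55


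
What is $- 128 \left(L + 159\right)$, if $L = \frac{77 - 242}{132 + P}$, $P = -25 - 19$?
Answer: $-20112$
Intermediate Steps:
$P = -44$ ($P = -25 - 19 = -44$)
$L = - \frac{15}{8}$ ($L = \frac{77 - 242}{132 - 44} = - \frac{165}{88} = \left(-165\right) \frac{1}{88} = - \frac{15}{8} \approx -1.875$)
$- 128 \left(L + 159\right) = - 128 \left(- \frac{15}{8} + 159\right) = \left(-128\right) \frac{1257}{8} = -20112$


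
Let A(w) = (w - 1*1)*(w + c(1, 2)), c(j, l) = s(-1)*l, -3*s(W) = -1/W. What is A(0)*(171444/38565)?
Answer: 114296/38565 ≈ 2.9637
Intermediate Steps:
s(W) = 1/(3*W) (s(W) = -(-1)/(3*W) = 1/(3*W))
c(j, l) = -l/3 (c(j, l) = ((⅓)/(-1))*l = ((⅓)*(-1))*l = -l/3)
A(w) = (-1 + w)*(-⅔ + w) (A(w) = (w - 1*1)*(w - ⅓*2) = (w - 1)*(w - ⅔) = (-1 + w)*(-⅔ + w))
A(0)*(171444/38565) = (⅔ + 0² - 5/3*0)*(171444/38565) = (⅔ + 0 + 0)*(171444*(1/38565)) = (⅔)*(57148/12855) = 114296/38565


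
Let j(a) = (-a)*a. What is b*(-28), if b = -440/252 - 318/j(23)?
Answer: 152624/4761 ≈ 32.057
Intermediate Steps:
j(a) = -a²
b = -38156/33327 (b = -440/252 - 318/((-1*23²)) = -440*1/252 - 318/((-1*529)) = -110/63 - 318/(-529) = -110/63 - 318*(-1/529) = -110/63 + 318/529 = -38156/33327 ≈ -1.1449)
b*(-28) = -38156/33327*(-28) = 152624/4761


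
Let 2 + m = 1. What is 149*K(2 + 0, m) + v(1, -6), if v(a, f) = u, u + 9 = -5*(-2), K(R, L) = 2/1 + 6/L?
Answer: -595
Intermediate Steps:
m = -1 (m = -2 + 1 = -1)
K(R, L) = 2 + 6/L (K(R, L) = 2*1 + 6/L = 2 + 6/L)
u = 1 (u = -9 - 5*(-2) = -9 + 10 = 1)
v(a, f) = 1
149*K(2 + 0, m) + v(1, -6) = 149*(2 + 6/(-1)) + 1 = 149*(2 + 6*(-1)) + 1 = 149*(2 - 6) + 1 = 149*(-4) + 1 = -596 + 1 = -595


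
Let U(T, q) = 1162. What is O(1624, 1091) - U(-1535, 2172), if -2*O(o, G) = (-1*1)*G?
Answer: -1233/2 ≈ -616.50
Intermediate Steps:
O(o, G) = G/2 (O(o, G) = -(-1*1)*G/2 = -(-1)*G/2 = G/2)
O(1624, 1091) - U(-1535, 2172) = (½)*1091 - 1*1162 = 1091/2 - 1162 = -1233/2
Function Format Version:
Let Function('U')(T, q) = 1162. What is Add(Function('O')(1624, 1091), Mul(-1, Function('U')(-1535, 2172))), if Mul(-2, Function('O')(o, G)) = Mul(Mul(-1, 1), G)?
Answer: Rational(-1233, 2) ≈ -616.50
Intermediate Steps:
Function('O')(o, G) = Mul(Rational(1, 2), G) (Function('O')(o, G) = Mul(Rational(-1, 2), Mul(Mul(-1, 1), G)) = Mul(Rational(-1, 2), Mul(-1, G)) = Mul(Rational(1, 2), G))
Add(Function('O')(1624, 1091), Mul(-1, Function('U')(-1535, 2172))) = Add(Mul(Rational(1, 2), 1091), Mul(-1, 1162)) = Add(Rational(1091, 2), -1162) = Rational(-1233, 2)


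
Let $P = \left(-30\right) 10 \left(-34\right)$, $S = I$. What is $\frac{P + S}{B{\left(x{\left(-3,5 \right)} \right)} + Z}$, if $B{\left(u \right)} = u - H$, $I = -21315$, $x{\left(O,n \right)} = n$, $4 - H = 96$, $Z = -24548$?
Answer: $\frac{11115}{24451} \approx 0.45458$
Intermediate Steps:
$H = -92$ ($H = 4 - 96 = -92$)
$S = -21315$
$P = 10200$ ($P = \left(-300\right) \left(-34\right) = 10200$)
$B{\left(u \right)} = 92 + u$ ($B{\left(u \right)} = u - -92 = u + 92 = 92 + u$)
$\frac{P + S}{B{\left(x{\left(-3,5 \right)} \right)} + Z} = \frac{10200 - 21315}{\left(92 + 5\right) - 24548} = - \frac{11115}{97 - 24548} = - \frac{11115}{-24451} = \left(-11115\right) \left(- \frac{1}{24451}\right) = \frac{11115}{24451}$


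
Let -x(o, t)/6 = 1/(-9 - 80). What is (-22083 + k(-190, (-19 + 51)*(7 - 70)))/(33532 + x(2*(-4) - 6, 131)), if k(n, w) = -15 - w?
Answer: -893649/1492177 ≈ -0.59889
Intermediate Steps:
x(o, t) = 6/89 (x(o, t) = -6/(-9 - 80) = -6/(-89) = -6*(-1/89) = 6/89)
(-22083 + k(-190, (-19 + 51)*(7 - 70)))/(33532 + x(2*(-4) - 6, 131)) = (-22083 + (-15 - (-19 + 51)*(7 - 70)))/(33532 + 6/89) = (-22083 + (-15 - 32*(-63)))/(2984354/89) = (-22083 + (-15 - 1*(-2016)))*(89/2984354) = (-22083 + (-15 + 2016))*(89/2984354) = (-22083 + 2001)*(89/2984354) = -20082*89/2984354 = -893649/1492177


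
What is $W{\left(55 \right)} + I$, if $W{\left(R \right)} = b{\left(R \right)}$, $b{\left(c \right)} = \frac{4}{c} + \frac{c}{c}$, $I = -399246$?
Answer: $- \frac{21958471}{55} \approx -3.9925 \cdot 10^{5}$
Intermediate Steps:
$b{\left(c \right)} = 1 + \frac{4}{c}$ ($b{\left(c \right)} = \frac{4}{c} + 1 = 1 + \frac{4}{c}$)
$W{\left(R \right)} = \frac{4 + R}{R}$
$W{\left(55 \right)} + I = \frac{4 + 55}{55} - 399246 = \frac{1}{55} \cdot 59 - 399246 = \frac{59}{55} - 399246 = - \frac{21958471}{55}$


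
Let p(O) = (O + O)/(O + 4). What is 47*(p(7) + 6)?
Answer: 3760/11 ≈ 341.82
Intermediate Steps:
p(O) = 2*O/(4 + O) (p(O) = (2*O)/(4 + O) = 2*O/(4 + O))
47*(p(7) + 6) = 47*(2*7/(4 + 7) + 6) = 47*(2*7/11 + 6) = 47*(2*7*(1/11) + 6) = 47*(14/11 + 6) = 47*(80/11) = 3760/11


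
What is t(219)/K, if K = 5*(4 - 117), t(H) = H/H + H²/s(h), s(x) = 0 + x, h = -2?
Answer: 47959/1130 ≈ 42.442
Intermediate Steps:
s(x) = x
t(H) = 1 - H²/2 (t(H) = H/H + H²/(-2) = 1 + H²*(-½) = 1 - H²/2)
K = -565 (K = 5*(-113) = -565)
t(219)/K = (1 - ½*219²)/(-565) = (1 - ½*47961)*(-1/565) = (1 - 47961/2)*(-1/565) = -47959/2*(-1/565) = 47959/1130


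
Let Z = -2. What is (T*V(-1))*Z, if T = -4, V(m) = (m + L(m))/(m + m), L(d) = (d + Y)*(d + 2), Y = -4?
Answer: 24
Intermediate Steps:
L(d) = (-4 + d)*(2 + d) (L(d) = (d - 4)*(d + 2) = (-4 + d)*(2 + d))
V(m) = (-8 + m² - m)/(2*m) (V(m) = (m + (-8 + m² - 2*m))/(m + m) = (-8 + m² - m)/((2*m)) = (-8 + m² - m)*(1/(2*m)) = (-8 + m² - m)/(2*m))
(T*V(-1))*Z = -2*(-8 + (-1)² - 1*(-1))/(-1)*(-2) = -2*(-1)*(-8 + 1 + 1)*(-2) = -2*(-1)*(-6)*(-2) = -4*3*(-2) = -12*(-2) = 24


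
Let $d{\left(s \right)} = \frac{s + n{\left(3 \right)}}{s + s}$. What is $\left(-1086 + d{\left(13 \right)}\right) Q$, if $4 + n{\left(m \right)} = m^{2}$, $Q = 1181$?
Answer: $- \frac{16662729}{13} \approx -1.2817 \cdot 10^{6}$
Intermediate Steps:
$n{\left(m \right)} = -4 + m^{2}$
$d{\left(s \right)} = \frac{5 + s}{2 s}$ ($d{\left(s \right)} = \frac{s - \left(4 - 3^{2}\right)}{s + s} = \frac{s + \left(-4 + 9\right)}{2 s} = \left(s + 5\right) \frac{1}{2 s} = \left(5 + s\right) \frac{1}{2 s} = \frac{5 + s}{2 s}$)
$\left(-1086 + d{\left(13 \right)}\right) Q = \left(-1086 + \frac{5 + 13}{2 \cdot 13}\right) 1181 = \left(-1086 + \frac{1}{2} \cdot \frac{1}{13} \cdot 18\right) 1181 = \left(-1086 + \frac{9}{13}\right) 1181 = \left(- \frac{14109}{13}\right) 1181 = - \frac{16662729}{13}$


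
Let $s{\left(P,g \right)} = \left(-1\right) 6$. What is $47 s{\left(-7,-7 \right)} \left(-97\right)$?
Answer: $27354$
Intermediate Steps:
$s{\left(P,g \right)} = -6$
$47 s{\left(-7,-7 \right)} \left(-97\right) = 47 \left(-6\right) \left(-97\right) = \left(-282\right) \left(-97\right) = 27354$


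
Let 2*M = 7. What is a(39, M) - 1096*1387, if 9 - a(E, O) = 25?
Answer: -1520168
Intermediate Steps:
M = 7/2 (M = (½)*7 = 7/2 ≈ 3.5000)
a(E, O) = -16 (a(E, O) = 9 - 1*25 = 9 - 25 = -16)
a(39, M) - 1096*1387 = -16 - 1096*1387 = -16 - 1520152 = -1520168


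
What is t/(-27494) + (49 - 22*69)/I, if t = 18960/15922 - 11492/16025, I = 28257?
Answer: -2577147586866233/49556388207149475 ≈ -0.052004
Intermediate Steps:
t = 60429188/127575025 (t = 18960*(1/15922) - 11492*1/16025 = 9480/7961 - 11492/16025 = 60429188/127575025 ≈ 0.47368)
t/(-27494) + (49 - 22*69)/I = (60429188/127575025)/(-27494) + (49 - 22*69)/28257 = (60429188/127575025)*(-1/27494) + (49 - 1518)*(1/28257) = -30214594/1753773868675 - 1469*1/28257 = -30214594/1753773868675 - 1469/28257 = -2577147586866233/49556388207149475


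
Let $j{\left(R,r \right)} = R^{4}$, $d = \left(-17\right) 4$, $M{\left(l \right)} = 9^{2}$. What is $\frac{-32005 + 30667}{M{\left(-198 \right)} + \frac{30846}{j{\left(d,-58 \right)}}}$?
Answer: $- \frac{4768046848}{288653717} \approx -16.518$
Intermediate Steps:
$M{\left(l \right)} = 81$
$d = -68$
$\frac{-32005 + 30667}{M{\left(-198 \right)} + \frac{30846}{j{\left(d,-58 \right)}}} = \frac{-32005 + 30667}{81 + \frac{30846}{\left(-68\right)^{4}}} = - \frac{1338}{81 + \frac{30846}{21381376}} = - \frac{1338}{81 + 30846 \cdot \frac{1}{21381376}} = - \frac{1338}{81 + \frac{15423}{10690688}} = - \frac{1338}{\frac{865961151}{10690688}} = \left(-1338\right) \frac{10690688}{865961151} = - \frac{4768046848}{288653717}$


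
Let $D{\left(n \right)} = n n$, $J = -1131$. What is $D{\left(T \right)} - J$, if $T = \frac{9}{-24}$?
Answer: $\frac{72393}{64} \approx 1131.1$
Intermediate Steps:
$T = - \frac{3}{8}$ ($T = 9 \left(- \frac{1}{24}\right) = - \frac{3}{8} \approx -0.375$)
$D{\left(n \right)} = n^{2}$
$D{\left(T \right)} - J = \left(- \frac{3}{8}\right)^{2} - -1131 = \frac{9}{64} + 1131 = \frac{72393}{64}$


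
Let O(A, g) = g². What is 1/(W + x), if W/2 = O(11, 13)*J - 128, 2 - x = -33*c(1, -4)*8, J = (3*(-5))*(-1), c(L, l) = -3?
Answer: 1/4024 ≈ 0.00024851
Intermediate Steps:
J = 15 (J = -15*(-1) = 15)
x = -790 (x = 2 - (-33*(-3))*8 = 2 - 99*8 = 2 - 1*792 = 2 - 792 = -790)
W = 4814 (W = 2*(13²*15 - 128) = 2*(169*15 - 128) = 2*(2535 - 128) = 2*2407 = 4814)
1/(W + x) = 1/(4814 - 790) = 1/4024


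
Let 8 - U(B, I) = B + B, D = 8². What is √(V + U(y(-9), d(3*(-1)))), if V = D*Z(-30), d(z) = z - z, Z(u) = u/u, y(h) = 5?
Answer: √62 ≈ 7.8740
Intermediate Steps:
Z(u) = 1
D = 64
d(z) = 0
U(B, I) = 8 - 2*B (U(B, I) = 8 - (B + B) = 8 - 2*B)
V = 64 (V = 64*1 = 64)
√(V + U(y(-9), d(3*(-1)))) = √(64 + (8 - 2*5)) = √(64 + (8 - 10)) = √(64 - 2) = √62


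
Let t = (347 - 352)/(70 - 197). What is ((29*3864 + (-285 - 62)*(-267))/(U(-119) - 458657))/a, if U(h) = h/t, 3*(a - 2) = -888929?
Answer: 1023525/683996025118 ≈ 1.4964e-6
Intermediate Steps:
a = -888923/3 (a = 2 + (⅓)*(-888929) = 2 - 888929/3 = -888923/3 ≈ -2.9631e+5)
t = 5/127 (t = -5/(-127) = -5*(-1/127) = 5/127 ≈ 0.039370)
U(h) = 127*h/5 (U(h) = h/(5/127) = h*(127/5) = 127*h/5)
((29*3864 + (-285 - 62)*(-267))/(U(-119) - 458657))/a = ((29*3864 + (-285 - 62)*(-267))/((127/5)*(-119) - 458657))/(-888923/3) = ((112056 - 347*(-267))/(-15113/5 - 458657))*(-3/888923) = ((112056 + 92649)/(-2308398/5))*(-3/888923) = (204705*(-5/2308398))*(-3/888923) = -341175/769466*(-3/888923) = 1023525/683996025118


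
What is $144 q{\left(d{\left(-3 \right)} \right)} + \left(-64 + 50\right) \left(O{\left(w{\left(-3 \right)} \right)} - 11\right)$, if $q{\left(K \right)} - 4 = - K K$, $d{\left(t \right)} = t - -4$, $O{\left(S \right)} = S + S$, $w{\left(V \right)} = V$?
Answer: $670$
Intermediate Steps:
$O{\left(S \right)} = 2 S$
$d{\left(t \right)} = 4 + t$ ($d{\left(t \right)} = t + 4 = 4 + t$)
$q{\left(K \right)} = 4 - K^{2}$ ($q{\left(K \right)} = 4 - K K = 4 - K^{2}$)
$144 q{\left(d{\left(-3 \right)} \right)} + \left(-64 + 50\right) \left(O{\left(w{\left(-3 \right)} \right)} - 11\right) = 144 \left(4 - \left(4 - 3\right)^{2}\right) + \left(-64 + 50\right) \left(2 \left(-3\right) - 11\right) = 144 \left(4 - 1^{2}\right) - 14 \left(-6 - 11\right) = 144 \left(4 - 1\right) - -238 = 144 \left(4 - 1\right) + 238 = 144 \cdot 3 + 238 = 432 + 238 = 670$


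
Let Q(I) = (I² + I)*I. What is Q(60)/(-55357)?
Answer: -219600/55357 ≈ -3.9670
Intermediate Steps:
Q(I) = I*(I + I²) (Q(I) = (I + I²)*I = I*(I + I²))
Q(60)/(-55357) = (60²*(1 + 60))/(-55357) = (3600*61)*(-1/55357) = 219600*(-1/55357) = -219600/55357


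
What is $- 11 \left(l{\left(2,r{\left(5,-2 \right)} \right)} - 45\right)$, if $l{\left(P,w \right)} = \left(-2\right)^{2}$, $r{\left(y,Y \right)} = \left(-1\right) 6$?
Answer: $451$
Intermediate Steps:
$r{\left(y,Y \right)} = -6$
$l{\left(P,w \right)} = 4$
$- 11 \left(l{\left(2,r{\left(5,-2 \right)} \right)} - 45\right) = - 11 \left(4 - 45\right) = \left(-11\right) \left(-41\right) = 451$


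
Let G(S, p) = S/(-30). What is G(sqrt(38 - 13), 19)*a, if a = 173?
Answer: -173/6 ≈ -28.833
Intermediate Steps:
G(S, p) = -S/30 (G(S, p) = S*(-1/30) = -S/30)
G(sqrt(38 - 13), 19)*a = -sqrt(38 - 13)/30*173 = -sqrt(25)/30*173 = -1/30*5*173 = -1/6*173 = -173/6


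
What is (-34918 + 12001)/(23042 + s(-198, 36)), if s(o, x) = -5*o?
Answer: -22917/24032 ≈ -0.95360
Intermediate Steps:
(-34918 + 12001)/(23042 + s(-198, 36)) = (-34918 + 12001)/(23042 - 5*(-198)) = -22917/(23042 + 990) = -22917/24032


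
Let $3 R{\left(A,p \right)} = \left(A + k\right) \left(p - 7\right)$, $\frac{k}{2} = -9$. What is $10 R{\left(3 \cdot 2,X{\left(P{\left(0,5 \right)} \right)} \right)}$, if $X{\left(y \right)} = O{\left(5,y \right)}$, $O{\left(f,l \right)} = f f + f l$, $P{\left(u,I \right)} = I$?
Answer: $-1720$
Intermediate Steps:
$k = -18$ ($k = 2 \left(-9\right) = -18$)
$O{\left(f,l \right)} = f^{2} + f l$
$X{\left(y \right)} = 25 + 5 y$ ($X{\left(y \right)} = 5 \left(5 + y\right) = 25 + 5 y$)
$R{\left(A,p \right)} = \frac{\left(-18 + A\right) \left(-7 + p\right)}{3}$ ($R{\left(A,p \right)} = \frac{\left(A - 18\right) \left(p - 7\right)}{3} = \frac{\left(-18 + A\right) \left(-7 + p\right)}{3}$)
$10 R{\left(3 \cdot 2,X{\left(P{\left(0,5 \right)} \right)} \right)} = 10 \left(42 - 6 \left(25 + 5 \cdot 5\right) - \frac{7 \cdot 3 \cdot 2}{3} + \frac{3 \cdot 2 \left(25 + 5 \cdot 5\right)}{3}\right) = 10 \left(42 - 6 \left(25 + 25\right) - 14 + \frac{1}{3} \cdot 6 \left(25 + 25\right)\right) = 10 \left(42 - 300 - 14 + \frac{1}{3} \cdot 6 \cdot 50\right) = 10 \left(42 - 300 - 14 + 100\right) = 10 \left(-172\right) = -1720$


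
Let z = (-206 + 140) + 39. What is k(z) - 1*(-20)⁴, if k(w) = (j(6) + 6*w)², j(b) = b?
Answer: -135664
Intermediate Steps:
z = -27 (z = -66 + 39 = -27)
k(w) = (6 + 6*w)²
k(z) - 1*(-20)⁴ = 36*(1 - 27)² - 1*(-20)⁴ = 36*(-26)² - 1*160000 = 36*676 - 160000 = 24336 - 160000 = -135664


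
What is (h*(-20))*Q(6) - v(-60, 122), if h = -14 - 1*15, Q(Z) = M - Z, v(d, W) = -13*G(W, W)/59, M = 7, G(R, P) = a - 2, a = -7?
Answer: 34103/59 ≈ 578.02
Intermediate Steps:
G(R, P) = -9 (G(R, P) = -7 - 2 = -9)
v(d, W) = 117/59 (v(d, W) = -13/(59/(-9)) = -13/(59*(-⅑)) = -13/(-59/9) = -13*(-9/59) = 117/59)
Q(Z) = 7 - Z
h = -29 (h = -14 - 15 = -29)
(h*(-20))*Q(6) - v(-60, 122) = (-29*(-20))*(7 - 1*6) - 1*117/59 = 580*(7 - 6) - 117/59 = 580*1 - 117/59 = 580 - 117/59 = 34103/59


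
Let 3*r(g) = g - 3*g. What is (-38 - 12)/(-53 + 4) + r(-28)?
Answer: 2894/147 ≈ 19.687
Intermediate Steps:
r(g) = -2*g/3 (r(g) = (g - 3*g)/3 = (-2*g)/3 = -2*g/3)
(-38 - 12)/(-53 + 4) + r(-28) = (-38 - 12)/(-53 + 4) - ⅔*(-28) = -50/(-49) + 56/3 = -1/49*(-50) + 56/3 = 50/49 + 56/3 = 2894/147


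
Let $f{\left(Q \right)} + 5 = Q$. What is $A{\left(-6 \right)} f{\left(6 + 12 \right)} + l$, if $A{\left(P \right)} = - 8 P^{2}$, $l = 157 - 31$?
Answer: $-3618$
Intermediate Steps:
$f{\left(Q \right)} = -5 + Q$
$l = 126$
$A{\left(-6 \right)} f{\left(6 + 12 \right)} + l = - 8 \left(-6\right)^{2} \left(-5 + \left(6 + 12\right)\right) + 126 = \left(-8\right) 36 \left(-5 + 18\right) + 126 = \left(-288\right) 13 + 126 = -3744 + 126 = -3618$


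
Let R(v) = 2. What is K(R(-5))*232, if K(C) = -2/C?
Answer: -232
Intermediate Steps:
K(R(-5))*232 = -2/2*232 = -2*1/2*232 = -1*232 = -232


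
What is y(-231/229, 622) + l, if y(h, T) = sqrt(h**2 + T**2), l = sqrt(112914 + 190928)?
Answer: sqrt(303842) + sqrt(20288637205)/229 ≈ 1173.2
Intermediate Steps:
l = sqrt(303842) ≈ 551.22
y(h, T) = sqrt(T**2 + h**2)
y(-231/229, 622) + l = sqrt(622**2 + (-231/229)**2) + sqrt(303842) = sqrt(386884 + (-231*1/229)**2) + sqrt(303842) = sqrt(386884 + (-231/229)**2) + sqrt(303842) = sqrt(386884 + 53361/52441) + sqrt(303842) = sqrt(20288637205/52441) + sqrt(303842) = sqrt(20288637205)/229 + sqrt(303842) = sqrt(303842) + sqrt(20288637205)/229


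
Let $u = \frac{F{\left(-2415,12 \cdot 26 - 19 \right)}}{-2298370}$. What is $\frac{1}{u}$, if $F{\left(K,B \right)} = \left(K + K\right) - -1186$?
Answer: $\frac{1149185}{1822} \approx 630.73$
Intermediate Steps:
$F{\left(K,B \right)} = 1186 + 2 K$ ($F{\left(K,B \right)} = 2 K + 1186 = 1186 + 2 K$)
$u = \frac{1822}{1149185}$ ($u = \frac{1186 + 2 \left(-2415\right)}{-2298370} = \left(1186 - 4830\right) \left(- \frac{1}{2298370}\right) = \left(-3644\right) \left(- \frac{1}{2298370}\right) = \frac{1822}{1149185} \approx 0.0015855$)
$\frac{1}{u} = \frac{1}{\frac{1822}{1149185}} = \frac{1149185}{1822}$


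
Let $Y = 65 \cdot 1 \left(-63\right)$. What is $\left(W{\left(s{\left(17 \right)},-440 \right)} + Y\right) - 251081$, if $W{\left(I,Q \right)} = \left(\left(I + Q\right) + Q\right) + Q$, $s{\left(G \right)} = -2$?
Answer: $-256498$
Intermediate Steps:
$W{\left(I,Q \right)} = I + 3 Q$ ($W{\left(I,Q \right)} = \left(I + 2 Q\right) + Q = I + 3 Q$)
$Y = -4095$ ($Y = 65 \left(-63\right) = -4095$)
$\left(W{\left(s{\left(17 \right)},-440 \right)} + Y\right) - 251081 = \left(\left(-2 + 3 \left(-440\right)\right) - 4095\right) - 251081 = \left(\left(-2 - 1320\right) - 4095\right) - 251081 = \left(-1322 - 4095\right) - 251081 = -5417 - 251081 = -256498$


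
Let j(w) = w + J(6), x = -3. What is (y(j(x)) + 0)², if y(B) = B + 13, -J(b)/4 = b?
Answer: 196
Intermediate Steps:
J(b) = -4*b
j(w) = -24 + w (j(w) = w - 4*6 = w - 24 = -24 + w)
y(B) = 13 + B
(y(j(x)) + 0)² = ((13 + (-24 - 3)) + 0)² = ((13 - 27) + 0)² = (-14 + 0)² = (-14)² = 196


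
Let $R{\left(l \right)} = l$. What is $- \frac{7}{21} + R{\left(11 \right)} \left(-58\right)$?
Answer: $- \frac{1915}{3} \approx -638.33$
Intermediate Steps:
$- \frac{7}{21} + R{\left(11 \right)} \left(-58\right) = - \frac{7}{21} + 11 \left(-58\right) = \left(-7\right) \frac{1}{21} - 638 = - \frac{1}{3} - 638 = - \frac{1915}{3}$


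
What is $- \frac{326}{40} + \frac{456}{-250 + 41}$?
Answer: $- \frac{2273}{220} \approx -10.332$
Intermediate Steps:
$- \frac{326}{40} + \frac{456}{-250 + 41} = \left(-326\right) \frac{1}{40} + \frac{456}{-209} = - \frac{163}{20} + 456 \left(- \frac{1}{209}\right) = - \frac{163}{20} - \frac{24}{11} = - \frac{2273}{220}$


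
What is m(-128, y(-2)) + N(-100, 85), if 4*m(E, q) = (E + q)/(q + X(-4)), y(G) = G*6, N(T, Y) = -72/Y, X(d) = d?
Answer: 1823/1360 ≈ 1.3404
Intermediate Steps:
y(G) = 6*G
m(E, q) = (E + q)/(4*(-4 + q)) (m(E, q) = ((E + q)/(q - 4))/4 = ((E + q)/(-4 + q))/4 = (E + q)/(4*(-4 + q)))
m(-128, y(-2)) + N(-100, 85) = (-128 + 6*(-2))/(4*(-4 + 6*(-2))) - 72/85 = (-128 - 12)/(4*(-4 - 12)) - 72*1/85 = (¼)*(-140)/(-16) - 72/85 = (¼)*(-1/16)*(-140) - 72/85 = 35/16 - 72/85 = 1823/1360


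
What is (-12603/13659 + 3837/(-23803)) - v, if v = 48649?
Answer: -5272455711555/108375059 ≈ -48650.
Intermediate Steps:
(-12603/13659 + 3837/(-23803)) - v = (-12603/13659 + 3837/(-23803)) - 1*48649 = (-12603*1/13659 + 3837*(-1/23803)) - 48649 = (-4201/4553 - 3837/23803) - 48649 = -117466264/108375059 - 48649 = -5272455711555/108375059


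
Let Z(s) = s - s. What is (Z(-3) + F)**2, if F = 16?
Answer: 256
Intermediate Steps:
Z(s) = 0
(Z(-3) + F)**2 = (0 + 16)**2 = 16**2 = 256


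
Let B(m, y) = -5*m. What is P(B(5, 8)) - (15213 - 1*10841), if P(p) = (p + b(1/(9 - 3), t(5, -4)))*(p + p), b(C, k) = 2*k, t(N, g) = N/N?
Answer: -3222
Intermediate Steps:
t(N, g) = 1
P(p) = 2*p*(2 + p) (P(p) = (p + 2*1)*(p + p) = (p + 2)*(2*p) = (2 + p)*(2*p) = 2*p*(2 + p))
P(B(5, 8)) - (15213 - 1*10841) = 2*(-5*5)*(2 - 5*5) - (15213 - 1*10841) = 2*(-25)*(2 - 25) - (15213 - 10841) = 2*(-25)*(-23) - 1*4372 = 1150 - 4372 = -3222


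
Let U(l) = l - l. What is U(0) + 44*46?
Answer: 2024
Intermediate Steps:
U(l) = 0
U(0) + 44*46 = 0 + 44*46 = 0 + 2024 = 2024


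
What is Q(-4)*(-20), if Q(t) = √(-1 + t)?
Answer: -20*I*√5 ≈ -44.721*I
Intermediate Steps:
Q(-4)*(-20) = √(-1 - 4)*(-20) = √(-5)*(-20) = (I*√5)*(-20) = -20*I*√5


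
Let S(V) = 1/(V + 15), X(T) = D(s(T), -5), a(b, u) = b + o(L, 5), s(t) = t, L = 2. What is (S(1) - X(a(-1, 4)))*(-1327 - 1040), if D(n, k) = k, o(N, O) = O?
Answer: -191727/16 ≈ -11983.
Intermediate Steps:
a(b, u) = 5 + b (a(b, u) = b + 5 = 5 + b)
X(T) = -5
S(V) = 1/(15 + V)
(S(1) - X(a(-1, 4)))*(-1327 - 1040) = (1/(15 + 1) - 1*(-5))*(-1327 - 1040) = (1/16 + 5)*(-2367) = (81/16)*(-2367) = -191727/16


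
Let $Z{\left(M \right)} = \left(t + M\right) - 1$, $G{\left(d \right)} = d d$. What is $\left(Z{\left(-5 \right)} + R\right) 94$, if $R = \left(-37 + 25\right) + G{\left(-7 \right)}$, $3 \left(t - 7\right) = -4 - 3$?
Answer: $\frac{10058}{3} \approx 3352.7$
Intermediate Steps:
$G{\left(d \right)} = d^{2}$
$t = \frac{14}{3}$ ($t = 7 + \frac{-4 - 3}{3} = 7 + \frac{1}{3} \left(-7\right) = 7 - \frac{7}{3} = \frac{14}{3} \approx 4.6667$)
$Z{\left(M \right)} = \frac{11}{3} + M$ ($Z{\left(M \right)} = \left(\frac{14}{3} + M\right) - 1 = \frac{11}{3} + M$)
$R = 37$ ($R = \left(-37 + 25\right) + \left(-7\right)^{2} = -12 + 49 = 37$)
$\left(Z{\left(-5 \right)} + R\right) 94 = \left(\left(\frac{11}{3} - 5\right) + 37\right) 94 = \left(- \frac{4}{3} + 37\right) 94 = \frac{107}{3} \cdot 94 = \frac{10058}{3}$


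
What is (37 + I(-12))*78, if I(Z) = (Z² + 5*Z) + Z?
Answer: 8502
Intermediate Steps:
I(Z) = Z² + 6*Z
(37 + I(-12))*78 = (37 - 12*(6 - 12))*78 = (37 - 12*(-6))*78 = (37 + 72)*78 = 109*78 = 8502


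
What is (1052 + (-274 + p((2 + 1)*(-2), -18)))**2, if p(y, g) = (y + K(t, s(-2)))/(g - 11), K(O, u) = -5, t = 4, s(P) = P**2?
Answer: 509540329/841 ≈ 6.0587e+5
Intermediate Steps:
p(y, g) = (-5 + y)/(-11 + g) (p(y, g) = (y - 5)/(g - 11) = (-5 + y)/(-11 + g))
(1052 + (-274 + p((2 + 1)*(-2), -18)))**2 = (1052 + (-274 + (-5 + (2 + 1)*(-2))/(-11 - 18)))**2 = (1052 + (-274 + (-5 + 3*(-2))/(-29)))**2 = (1052 + (-274 - (-5 - 6)/29))**2 = (1052 + (-274 - 1/29*(-11)))**2 = (1052 + (-274 + 11/29))**2 = (1052 - 7935/29)**2 = (22573/29)**2 = 509540329/841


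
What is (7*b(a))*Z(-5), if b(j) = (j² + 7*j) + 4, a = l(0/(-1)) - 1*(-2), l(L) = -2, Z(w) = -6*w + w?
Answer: 700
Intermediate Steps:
Z(w) = -5*w
a = 0 (a = -2 - 1*(-2) = -2 + 2 = 0)
b(j) = 4 + j² + 7*j
(7*b(a))*Z(-5) = (7*(4 + 0² + 7*0))*(-5*(-5)) = (7*(4 + 0 + 0))*25 = (7*4)*25 = 28*25 = 700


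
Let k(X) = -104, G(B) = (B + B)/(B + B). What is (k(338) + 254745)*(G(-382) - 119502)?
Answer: -30429854141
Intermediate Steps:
G(B) = 1 (G(B) = (2*B)/((2*B)) = (2*B)*(1/(2*B)) = 1)
(k(338) + 254745)*(G(-382) - 119502) = (-104 + 254745)*(1 - 119502) = 254641*(-119501) = -30429854141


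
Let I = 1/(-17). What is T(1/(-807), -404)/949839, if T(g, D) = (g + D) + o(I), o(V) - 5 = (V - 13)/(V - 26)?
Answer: -142464188/339568392339 ≈ -0.00041954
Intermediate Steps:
I = -1/17 ≈ -0.058824
o(V) = 5 + (-13 + V)/(-26 + V) (o(V) = 5 + (V - 13)/(V - 26) = 5 + (-13 + V)/(-26 + V))
T(g, D) = 2437/443 + D + g (T(g, D) = (g + D) + (-143 + 6*(-1/17))/(-26 - 1/17) = (D + g) + (-143 - 6/17)/(-443/17) = (D + g) - 17/443*(-2437/17) = (D + g) + 2437/443 = 2437/443 + D + g)
T(1/(-807), -404)/949839 = (2437/443 - 404 + 1/(-807))/949839 = (2437/443 - 404 - 1/807)*(1/949839) = -142464188/357501*1/949839 = -142464188/339568392339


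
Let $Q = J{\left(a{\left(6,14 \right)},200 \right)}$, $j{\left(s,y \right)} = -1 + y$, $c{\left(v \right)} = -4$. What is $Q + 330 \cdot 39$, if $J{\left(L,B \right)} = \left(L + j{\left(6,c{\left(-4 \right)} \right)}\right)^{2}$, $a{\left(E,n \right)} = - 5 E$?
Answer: $14095$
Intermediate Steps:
$J{\left(L,B \right)} = \left(-5 + L\right)^{2}$ ($J{\left(L,B \right)} = \left(L - 5\right)^{2} = \left(-5 + L\right)^{2}$)
$Q = 1225$ ($Q = \left(-5 - 30\right)^{2} = \left(-35\right)^{2} = 1225$)
$Q + 330 \cdot 39 = 1225 + 330 \cdot 39 = 1225 + 12870 = 14095$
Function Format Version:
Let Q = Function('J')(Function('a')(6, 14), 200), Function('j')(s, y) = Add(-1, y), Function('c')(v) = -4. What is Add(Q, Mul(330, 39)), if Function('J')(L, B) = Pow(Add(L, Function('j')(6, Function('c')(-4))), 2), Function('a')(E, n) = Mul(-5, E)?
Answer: 14095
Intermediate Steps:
Function('J')(L, B) = Pow(Add(-5, L), 2) (Function('J')(L, B) = Pow(Add(L, Add(-1, -4)), 2) = Pow(Add(L, -5), 2) = Pow(Add(-5, L), 2))
Q = 1225 (Q = Pow(Add(-5, Mul(-5, 6)), 2) = Pow(Add(-5, -30), 2) = Pow(-35, 2) = 1225)
Add(Q, Mul(330, 39)) = Add(1225, Mul(330, 39)) = Add(1225, 12870) = 14095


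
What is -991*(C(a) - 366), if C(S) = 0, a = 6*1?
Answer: 362706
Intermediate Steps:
a = 6
-991*(C(a) - 366) = -991*(0 - 366) = -991*(-366) = 362706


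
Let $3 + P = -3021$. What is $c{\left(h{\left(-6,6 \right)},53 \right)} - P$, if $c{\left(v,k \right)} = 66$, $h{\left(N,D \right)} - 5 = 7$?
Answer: $3090$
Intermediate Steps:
$P = -3024$ ($P = -3 - 3021 = -3024$)
$h{\left(N,D \right)} = 12$ ($h{\left(N,D \right)} = 5 + 7 = 12$)
$c{\left(h{\left(-6,6 \right)},53 \right)} - P = 66 - -3024 = 66 + 3024 = 3090$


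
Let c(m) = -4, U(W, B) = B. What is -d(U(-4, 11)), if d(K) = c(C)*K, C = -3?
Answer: 44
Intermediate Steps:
d(K) = -4*K
-d(U(-4, 11)) = -(-4)*11 = -1*(-44) = 44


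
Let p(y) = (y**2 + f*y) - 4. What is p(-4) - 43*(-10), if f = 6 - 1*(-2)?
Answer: 410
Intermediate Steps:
f = 8 (f = 6 + 2 = 8)
p(y) = -4 + y**2 + 8*y (p(y) = (y**2 + 8*y) - 4 = -4 + y**2 + 8*y)
p(-4) - 43*(-10) = (-4 + (-4)**2 + 8*(-4)) - 43*(-10) = (-4 + 16 - 32) + 430 = -20 + 430 = 410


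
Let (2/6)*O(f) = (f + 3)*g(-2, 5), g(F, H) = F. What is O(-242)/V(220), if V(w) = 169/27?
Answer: 38718/169 ≈ 229.10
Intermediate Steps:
V(w) = 169/27 (V(w) = 169*(1/27) = 169/27)
O(f) = -18 - 6*f (O(f) = 3*((f + 3)*(-2)) = 3*((3 + f)*(-2)) = 3*(-6 - 2*f) = -18 - 6*f)
O(-242)/V(220) = (-18 - 6*(-242))/(169/27) = (-18 + 1452)*(27/169) = 1434*(27/169) = 38718/169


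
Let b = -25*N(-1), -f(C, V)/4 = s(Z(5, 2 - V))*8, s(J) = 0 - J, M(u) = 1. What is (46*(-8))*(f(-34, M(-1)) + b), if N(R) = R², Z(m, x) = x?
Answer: -2576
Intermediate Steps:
s(J) = -J
f(C, V) = 64 - 32*V (f(C, V) = -4*(-(2 - V))*8 = -4*(-2 + V)*8 = -4*(-16 + 8*V) = 64 - 32*V)
b = -25 (b = -25*(-1)² = -25*1 = -25)
(46*(-8))*(f(-34, M(-1)) + b) = (46*(-8))*((64 - 32*1) - 25) = -368*((64 - 32) - 25) = -368*(32 - 25) = -368*7 = -2576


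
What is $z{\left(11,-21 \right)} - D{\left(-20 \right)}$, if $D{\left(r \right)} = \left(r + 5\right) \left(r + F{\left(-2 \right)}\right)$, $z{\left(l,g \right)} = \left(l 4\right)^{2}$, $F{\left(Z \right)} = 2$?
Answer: $1666$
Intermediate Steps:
$z{\left(l,g \right)} = 16 l^{2}$ ($z{\left(l,g \right)} = \left(4 l\right)^{2} = 16 l^{2}$)
$D{\left(r \right)} = \left(2 + r\right) \left(5 + r\right)$ ($D{\left(r \right)} = \left(r + 5\right) \left(r + 2\right) = \left(5 + r\right) \left(2 + r\right) = \left(2 + r\right) \left(5 + r\right)$)
$z{\left(11,-21 \right)} - D{\left(-20 \right)} = 16 \cdot 11^{2} - \left(10 + \left(-20\right)^{2} + 7 \left(-20\right)\right) = 16 \cdot 121 - \left(10 + 400 - 140\right) = 1936 - 270 = 1666$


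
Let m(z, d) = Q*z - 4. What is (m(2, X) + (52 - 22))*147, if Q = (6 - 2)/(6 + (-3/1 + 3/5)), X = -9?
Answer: 12446/3 ≈ 4148.7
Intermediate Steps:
Q = 10/9 (Q = 4/(6 + (-3*1 + 3*(⅕))) = 4/(6 + (-3 + ⅗)) = 4/(6 - 12/5) = 4/(18/5) = 4*(5/18) = 10/9 ≈ 1.1111)
m(z, d) = -4 + 10*z/9 (m(z, d) = 10*z/9 - 4 = -4 + 10*z/9)
(m(2, X) + (52 - 22))*147 = ((-4 + (10/9)*2) + (52 - 22))*147 = ((-4 + 20/9) + 30)*147 = (-16/9 + 30)*147 = (254/9)*147 = 12446/3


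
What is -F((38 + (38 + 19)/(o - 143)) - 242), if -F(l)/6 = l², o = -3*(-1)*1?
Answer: 2456798067/9800 ≈ 2.5069e+5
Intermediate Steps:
o = 3 (o = 3*1 = 3)
F(l) = -6*l²
-F((38 + (38 + 19)/(o - 143)) - 242) = -(-6)*((38 + (38 + 19)/(3 - 143)) - 242)² = -(-6)*((38 + 57/(-140)) - 242)² = -(-6)*((38 + 57*(-1/140)) - 242)² = -(-6)*((38 - 57/140) - 242)² = -(-6)*(5263/140 - 242)² = -(-6)*(-28617/140)² = -(-6)*818932689/19600 = -1*(-2456798067/9800) = 2456798067/9800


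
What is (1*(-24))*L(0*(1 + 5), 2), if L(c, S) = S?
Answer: -48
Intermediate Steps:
(1*(-24))*L(0*(1 + 5), 2) = (1*(-24))*2 = -24*2 = -48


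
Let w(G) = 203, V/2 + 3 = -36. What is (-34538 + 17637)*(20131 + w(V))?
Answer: -343664934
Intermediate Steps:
V = -78 (V = -6 + 2*(-36) = -6 - 72 = -78)
(-34538 + 17637)*(20131 + w(V)) = (-34538 + 17637)*(20131 + 203) = -16901*20334 = -343664934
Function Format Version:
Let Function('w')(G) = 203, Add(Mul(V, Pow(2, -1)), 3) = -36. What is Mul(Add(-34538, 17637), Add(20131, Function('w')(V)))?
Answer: -343664934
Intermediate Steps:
V = -78 (V = Add(-6, Mul(2, -36)) = Add(-6, -72) = -78)
Mul(Add(-34538, 17637), Add(20131, Function('w')(V))) = Mul(Add(-34538, 17637), Add(20131, 203)) = Mul(-16901, 20334) = -343664934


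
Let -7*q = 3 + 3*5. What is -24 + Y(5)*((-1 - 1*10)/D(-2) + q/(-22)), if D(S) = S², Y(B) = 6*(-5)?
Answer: 8469/154 ≈ 54.994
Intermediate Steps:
Y(B) = -30
q = -18/7 (q = -(3 + 3*5)/7 = -(3 + 15)/7 = -⅐*18 = -18/7 ≈ -2.5714)
-24 + Y(5)*((-1 - 1*10)/D(-2) + q/(-22)) = -24 - 30*((-1 - 1*10)/((-2)²) - 18/7/(-22)) = -24 - 30*((-1 - 10)/4 - 18/7*(-1/22)) = -24 - 30*(-11*¼ + 9/77) = -24 - 30*(-11/4 + 9/77) = -24 - 30*(-811/308) = -24 + 12165/154 = 8469/154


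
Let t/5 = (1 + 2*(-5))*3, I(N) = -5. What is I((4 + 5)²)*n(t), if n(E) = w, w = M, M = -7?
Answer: 35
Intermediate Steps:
w = -7
t = -135 (t = 5*((1 + 2*(-5))*3) = 5*((1 - 10)*3) = 5*(-9*3) = 5*(-27) = -135)
n(E) = -7
I((4 + 5)²)*n(t) = -5*(-7) = 35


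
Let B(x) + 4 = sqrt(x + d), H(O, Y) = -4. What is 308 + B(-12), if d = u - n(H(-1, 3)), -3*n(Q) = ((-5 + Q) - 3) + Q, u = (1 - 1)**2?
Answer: 304 + 2*I*sqrt(39)/3 ≈ 304.0 + 4.1633*I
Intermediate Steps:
u = 0 (u = 0**2 = 0)
n(Q) = 8/3 - 2*Q/3 (n(Q) = -(((-5 + Q) - 3) + Q)/3 = -((-8 + Q) + Q)/3 = -(-8 + 2*Q)/3 = 8/3 - 2*Q/3)
d = -16/3 (d = 0 - (8/3 - 2/3*(-4)) = 0 - (8/3 + 8/3) = 0 - 1*16/3 = 0 - 16/3 = -16/3 ≈ -5.3333)
B(x) = -4 + sqrt(-16/3 + x) (B(x) = -4 + sqrt(x - 16/3) = -4 + sqrt(-16/3 + x))
308 + B(-12) = 308 + (-4 + sqrt(-48 + 9*(-12))/3) = 308 + (-4 + sqrt(-48 - 108)/3) = 308 + (-4 + sqrt(-156)/3) = 308 + (-4 + (2*I*sqrt(39))/3) = 308 + (-4 + 2*I*sqrt(39)/3) = 304 + 2*I*sqrt(39)/3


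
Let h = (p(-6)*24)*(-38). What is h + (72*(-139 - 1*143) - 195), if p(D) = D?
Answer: -15027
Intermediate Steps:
h = 5472 (h = -6*24*(-38) = -144*(-38) = 5472)
h + (72*(-139 - 1*143) - 195) = 5472 + (72*(-139 - 1*143) - 195) = 5472 + (72*(-139 - 143) - 195) = 5472 + (72*(-282) - 195) = 5472 + (-20304 - 195) = 5472 - 20499 = -15027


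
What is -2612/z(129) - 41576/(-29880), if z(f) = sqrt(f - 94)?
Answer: 5197/3735 - 2612*sqrt(35)/35 ≈ -440.12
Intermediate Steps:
z(f) = sqrt(-94 + f)
-2612/z(129) - 41576/(-29880) = -2612/sqrt(-94 + 129) - 41576/(-29880) = -2612*sqrt(35)/35 - 41576*(-1/29880) = -2612*sqrt(35)/35 + 5197/3735 = 5197/3735 - 2612*sqrt(35)/35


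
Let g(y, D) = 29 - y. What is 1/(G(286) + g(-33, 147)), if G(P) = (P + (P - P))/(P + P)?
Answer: 2/125 ≈ 0.016000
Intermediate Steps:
G(P) = ½ (G(P) = (P + 0)/((2*P)) = P*(1/(2*P)) = ½)
1/(G(286) + g(-33, 147)) = 1/(½ + (29 - 1*(-33))) = 1/(½ + (29 + 33)) = 1/(½ + 62) = 1/(125/2) = 2/125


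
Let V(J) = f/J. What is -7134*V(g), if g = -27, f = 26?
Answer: 61828/9 ≈ 6869.8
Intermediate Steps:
V(J) = 26/J
-7134*V(g) = -185484/(-27) = -185484*(-1)/27 = -7134*(-26/27) = 61828/9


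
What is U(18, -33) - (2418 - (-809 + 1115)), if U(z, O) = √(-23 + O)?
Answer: -2112 + 2*I*√14 ≈ -2112.0 + 7.4833*I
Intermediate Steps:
U(18, -33) - (2418 - (-809 + 1115)) = √(-23 - 33) - (2418 - (-809 + 1115)) = √(-56) - (2418 - 1*306) = 2*I*√14 - (2418 - 306) = 2*I*√14 - 1*2112 = 2*I*√14 - 2112 = -2112 + 2*I*√14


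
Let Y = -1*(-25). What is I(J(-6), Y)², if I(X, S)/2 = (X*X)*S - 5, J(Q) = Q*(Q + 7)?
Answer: 3204100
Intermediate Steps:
J(Q) = Q*(7 + Q)
Y = 25
I(X, S) = -10 + 2*S*X² (I(X, S) = 2*((X*X)*S - 5) = 2*(X²*S - 5) = 2*(S*X² - 5) = 2*(-5 + S*X²) = -10 + 2*S*X²)
I(J(-6), Y)² = (-10 + 2*25*(-6*(7 - 6))²)² = (-10 + 2*25*(-6*1)²)² = (-10 + 2*25*(-6)²)² = (-10 + 2*25*36)² = (-10 + 1800)² = 1790² = 3204100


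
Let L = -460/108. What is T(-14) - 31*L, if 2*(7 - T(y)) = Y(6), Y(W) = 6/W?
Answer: 7481/54 ≈ 138.54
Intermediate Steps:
L = -115/27 (L = -460*1/108 = -115/27 ≈ -4.2593)
T(y) = 13/2 (T(y) = 7 - 3/6 = 7 - ½*1 = 7 - ½ = 13/2)
T(-14) - 31*L = 13/2 - 31*(-115/27) = 13/2 + 3565/27 = 7481/54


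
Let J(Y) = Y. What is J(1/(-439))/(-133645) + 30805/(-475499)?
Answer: -1807333649276/27897600032345 ≈ -0.064785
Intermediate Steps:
J(1/(-439))/(-133645) + 30805/(-475499) = 1/(-439*(-133645)) + 30805/(-475499) = -1/439*(-1/133645) + 30805*(-1/475499) = 1/58670155 - 30805/475499 = -1807333649276/27897600032345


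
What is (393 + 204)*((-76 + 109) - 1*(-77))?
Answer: 65670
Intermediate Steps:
(393 + 204)*((-76 + 109) - 1*(-77)) = 597*(33 + 77) = 597*110 = 65670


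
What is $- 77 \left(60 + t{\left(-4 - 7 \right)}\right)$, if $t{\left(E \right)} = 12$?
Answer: $-5544$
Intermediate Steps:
$- 77 \left(60 + t{\left(-4 - 7 \right)}\right) = - 77 \left(60 + 12\right) = \left(-77\right) 72 = -5544$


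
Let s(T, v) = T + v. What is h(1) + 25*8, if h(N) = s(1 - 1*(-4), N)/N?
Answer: 206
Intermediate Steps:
h(N) = (5 + N)/N (h(N) = ((1 - 1*(-4)) + N)/N = ((1 + 4) + N)/N = (5 + N)/N)
h(1) + 25*8 = (5 + 1)/1 + 25*8 = 1*6 + 200 = 6 + 200 = 206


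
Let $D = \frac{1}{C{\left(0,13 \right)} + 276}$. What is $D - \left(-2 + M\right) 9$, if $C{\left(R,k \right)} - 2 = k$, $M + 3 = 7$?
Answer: $- \frac{5237}{291} \approx -17.997$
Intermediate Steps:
$M = 4$ ($M = -3 + 7 = 4$)
$C{\left(R,k \right)} = 2 + k$
$D = \frac{1}{291}$ ($D = \frac{1}{\left(2 + 13\right) + 276} = \frac{1}{15 + 276} = \frac{1}{291} \approx 0.0034364$)
$D - \left(-2 + M\right) 9 = \frac{1}{291} - \left(-2 + 4\right) 9 = \frac{1}{291} - 2 \cdot 9 = \frac{1}{291} - 18 = - \frac{5237}{291}$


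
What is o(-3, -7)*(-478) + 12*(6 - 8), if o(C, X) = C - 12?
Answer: 7146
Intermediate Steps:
o(C, X) = -12 + C
o(-3, -7)*(-478) + 12*(6 - 8) = (-12 - 3)*(-478) + 12*(6 - 8) = -15*(-478) + 12*(-2) = 7170 - 24 = 7146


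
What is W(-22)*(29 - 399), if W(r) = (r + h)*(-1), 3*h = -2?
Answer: -25160/3 ≈ -8386.7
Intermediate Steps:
h = -⅔ (h = (⅓)*(-2) = -⅔ ≈ -0.66667)
W(r) = ⅔ - r (W(r) = (r - ⅔)*(-1) = (-⅔ + r)*(-1) = ⅔ - r)
W(-22)*(29 - 399) = (⅔ - 1*(-22))*(29 - 399) = (⅔ + 22)*(-370) = (68/3)*(-370) = -25160/3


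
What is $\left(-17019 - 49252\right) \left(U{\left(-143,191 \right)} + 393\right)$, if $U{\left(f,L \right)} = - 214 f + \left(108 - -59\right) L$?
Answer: $-4167915732$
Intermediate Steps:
$U{\left(f,L \right)} = - 214 f + 167 L$ ($U{\left(f,L \right)} = - 214 f + \left(108 + 59\right) L = - 214 f + 167 L$)
$\left(-17019 - 49252\right) \left(U{\left(-143,191 \right)} + 393\right) = \left(-17019 - 49252\right) \left(\left(\left(-214\right) \left(-143\right) + 167 \cdot 191\right) + 393\right) = - 66271 \left(\left(30602 + 31897\right) + 393\right) = - 66271 \left(62499 + 393\right) = \left(-66271\right) 62892 = -4167915732$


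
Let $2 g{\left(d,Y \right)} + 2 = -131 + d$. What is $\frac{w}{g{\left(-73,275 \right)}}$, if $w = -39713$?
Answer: $\frac{39713}{103} \approx 385.56$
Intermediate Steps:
$g{\left(d,Y \right)} = - \frac{133}{2} + \frac{d}{2}$ ($g{\left(d,Y \right)} = -1 + \frac{-131 + d}{2} = -1 + \left(- \frac{131}{2} + \frac{d}{2}\right) = - \frac{133}{2} + \frac{d}{2}$)
$\frac{w}{g{\left(-73,275 \right)}} = - \frac{39713}{- \frac{133}{2} + \frac{1}{2} \left(-73\right)} = - \frac{39713}{- \frac{133}{2} - \frac{73}{2}} = - \frac{39713}{-103} = \left(-39713\right) \left(- \frac{1}{103}\right) = \frac{39713}{103}$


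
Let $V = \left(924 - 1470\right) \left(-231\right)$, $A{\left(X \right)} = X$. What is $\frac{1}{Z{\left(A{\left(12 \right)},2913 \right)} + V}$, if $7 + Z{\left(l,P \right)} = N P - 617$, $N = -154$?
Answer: $- \frac{1}{323100} \approx -3.095 \cdot 10^{-6}$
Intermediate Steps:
$Z{\left(l,P \right)} = -624 - 154 P$ ($Z{\left(l,P \right)} = -7 - \left(617 + 154 P\right) = -624 - 154 P$)
$V = 126126$ ($V = \left(-546\right) \left(-231\right) = 126126$)
$\frac{1}{Z{\left(A{\left(12 \right)},2913 \right)} + V} = \frac{1}{\left(-624 - 448602\right) + 126126} = \frac{1}{-449226 + 126126} = \frac{1}{-323100} = - \frac{1}{323100}$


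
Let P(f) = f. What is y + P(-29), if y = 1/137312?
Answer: -3982047/137312 ≈ -29.000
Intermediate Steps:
y = 1/137312 ≈ 7.2827e-6
y + P(-29) = 1/137312 - 29 = -3982047/137312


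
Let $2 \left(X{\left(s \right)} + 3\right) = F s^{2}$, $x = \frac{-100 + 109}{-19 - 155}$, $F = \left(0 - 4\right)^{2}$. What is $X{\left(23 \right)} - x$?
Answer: $\frac{245285}{58} \approx 4229.1$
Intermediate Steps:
$F = 16$ ($F = \left(-4\right)^{2} = 16$)
$x = - \frac{3}{58}$ ($x = \frac{9}{-174} = 9 \left(- \frac{1}{174}\right) = - \frac{3}{58} \approx -0.051724$)
$X{\left(s \right)} = -3 + 8 s^{2}$ ($X{\left(s \right)} = -3 + \frac{16 s^{2}}{2} = -3 + 8 s^{2}$)
$X{\left(23 \right)} - x = \left(-3 + 8 \cdot 23^{2}\right) - - \frac{3}{58} = \left(-3 + 8 \cdot 529\right) + \frac{3}{58} = \left(-3 + 4232\right) + \frac{3}{58} = 4229 + \frac{3}{58} = \frac{245285}{58}$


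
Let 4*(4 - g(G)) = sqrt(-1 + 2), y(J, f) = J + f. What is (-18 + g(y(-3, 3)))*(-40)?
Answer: 570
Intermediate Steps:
g(G) = 15/4 (g(G) = 4 - sqrt(-1 + 2)/4 = 4 - sqrt(1)/4 = 4 - 1/4*1 = 4 - 1/4 = 15/4)
(-18 + g(y(-3, 3)))*(-40) = (-18 + 15/4)*(-40) = -57/4*(-40) = 570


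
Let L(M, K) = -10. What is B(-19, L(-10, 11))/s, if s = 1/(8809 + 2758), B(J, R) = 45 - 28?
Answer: 196639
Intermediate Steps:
B(J, R) = 17
s = 1/11567 ≈ 8.6453e-5
B(-19, L(-10, 11))/s = 17/(1/11567) = 17*11567 = 196639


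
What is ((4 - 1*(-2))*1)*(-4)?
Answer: -24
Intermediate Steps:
((4 - 1*(-2))*1)*(-4) = ((4 + 2)*1)*(-4) = (6*1)*(-4) = 6*(-4) = -24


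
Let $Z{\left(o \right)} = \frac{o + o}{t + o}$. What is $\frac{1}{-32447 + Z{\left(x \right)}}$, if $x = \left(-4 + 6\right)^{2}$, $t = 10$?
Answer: $- \frac{7}{227125} \approx -3.082 \cdot 10^{-5}$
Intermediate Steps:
$x = 4$ ($x = 2^{2} = 4$)
$Z{\left(o \right)} = \frac{2 o}{10 + o}$ ($Z{\left(o \right)} = \frac{o + o}{10 + o} = \frac{2 o}{10 + o}$)
$\frac{1}{-32447 + Z{\left(x \right)}} = \frac{1}{-32447 + 2 \cdot 4 \frac{1}{10 + 4}} = \frac{1}{-32447 + 2 \cdot 4 \cdot \frac{1}{14}} = \frac{1}{-32447 + \frac{4}{7}} = \frac{1}{- \frac{227125}{7}} = - \frac{7}{227125}$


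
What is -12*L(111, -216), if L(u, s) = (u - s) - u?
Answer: -2592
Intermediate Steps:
L(u, s) = -s
-12*L(111, -216) = -(-12)*(-216) = -12*216 = -2592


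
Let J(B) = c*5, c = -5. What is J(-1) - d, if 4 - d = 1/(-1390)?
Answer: -40311/1390 ≈ -29.001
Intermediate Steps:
J(B) = -25 (J(B) = -5*5 = -25)
d = 5561/1390 (d = 4 - 1/(-1390) = 4 - 1*(-1/1390) = 4 + 1/1390 = 5561/1390 ≈ 4.0007)
J(-1) - d = -25 - 1*5561/1390 = -25 - 5561/1390 = -40311/1390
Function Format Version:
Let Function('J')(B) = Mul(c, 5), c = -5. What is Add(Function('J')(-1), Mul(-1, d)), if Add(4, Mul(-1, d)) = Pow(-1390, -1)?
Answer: Rational(-40311, 1390) ≈ -29.001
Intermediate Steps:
Function('J')(B) = -25 (Function('J')(B) = Mul(-5, 5) = -25)
d = Rational(5561, 1390) (d = Add(4, Mul(-1, Pow(-1390, -1))) = Add(4, Mul(-1, Rational(-1, 1390))) = Add(4, Rational(1, 1390)) = Rational(5561, 1390) ≈ 4.0007)
Add(Function('J')(-1), Mul(-1, d)) = Add(-25, Mul(-1, Rational(5561, 1390))) = Add(-25, Rational(-5561, 1390)) = Rational(-40311, 1390)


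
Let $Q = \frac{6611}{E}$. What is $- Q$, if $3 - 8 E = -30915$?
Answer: $- \frac{26444}{15459} \approx -1.7106$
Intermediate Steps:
$E = \frac{15459}{4}$ ($E = \frac{3}{8} - - \frac{30915}{8} = \frac{3}{8} + \frac{30915}{8} = \frac{15459}{4} \approx 3864.8$)
$Q = \frac{26444}{15459}$ ($Q = \frac{6611}{\frac{15459}{4}} = 6611 \cdot \frac{4}{15459} = \frac{26444}{15459} \approx 1.7106$)
$- Q = \left(-1\right) \frac{26444}{15459} = - \frac{26444}{15459}$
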